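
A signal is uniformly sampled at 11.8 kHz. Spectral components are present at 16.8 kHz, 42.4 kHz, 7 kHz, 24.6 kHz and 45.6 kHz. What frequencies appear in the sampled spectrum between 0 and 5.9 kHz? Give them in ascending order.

fs/2 = 5.9 kHz.
16.8 kHz mod fs = 5 kHz.
5 kHz ≤ fs/2 = 5.9 kHz, appears at 5 kHz.
42.4 kHz mod fs = 7 kHz.
7 kHz > fs/2 = 5.9 kHz, folds to fs − 7 kHz = 4.8 kHz.
7 kHz > fs/2 = 5.9 kHz, folds to fs − 7 kHz = 4.8 kHz.
24.6 kHz mod fs = 1 kHz.
1 kHz ≤ fs/2 = 5.9 kHz, appears at 1 kHz.
45.6 kHz mod fs = 10.2 kHz.
10.2 kHz > fs/2 = 5.9 kHz, folds to fs − 10.2 kHz = 1.6 kHz.
Distinct values: {1 kHz, 1.6 kHz, 4.8 kHz, 5 kHz}.

1 kHz, 1.6 kHz, 4.8 kHz, 5 kHz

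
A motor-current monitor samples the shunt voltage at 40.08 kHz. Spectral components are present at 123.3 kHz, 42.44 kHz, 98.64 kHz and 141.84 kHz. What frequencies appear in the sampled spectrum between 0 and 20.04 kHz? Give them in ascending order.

fs/2 = 20.04 kHz.
123.3 kHz mod fs = 3.06 kHz.
3.06 kHz ≤ fs/2 = 20.04 kHz, appears at 3.06 kHz.
42.44 kHz mod fs = 2.36 kHz.
2.36 kHz ≤ fs/2 = 20.04 kHz, appears at 2.36 kHz.
98.64 kHz mod fs = 18.48 kHz.
18.48 kHz ≤ fs/2 = 20.04 kHz, appears at 18.48 kHz.
141.84 kHz mod fs = 21.6 kHz.
21.6 kHz > fs/2 = 20.04 kHz, folds to fs − 21.6 kHz = 18.48 kHz.
Distinct values: {2.36 kHz, 3.06 kHz, 18.48 kHz}.

2.36 kHz, 3.06 kHz, 18.48 kHz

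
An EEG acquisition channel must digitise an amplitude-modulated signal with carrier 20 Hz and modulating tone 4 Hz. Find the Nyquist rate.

48 Hz

AM sidebands sit at fc ± fm = 16 Hz and 24 Hz.
Highest-frequency component: 24 Hz.
Nyquist rate = 2 × 24 Hz = 48 Hz.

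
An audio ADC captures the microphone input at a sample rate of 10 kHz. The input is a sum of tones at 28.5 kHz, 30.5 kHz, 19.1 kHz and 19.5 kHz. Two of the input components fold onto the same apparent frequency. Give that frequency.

fs/2 = 5 kHz.
28.5 kHz mod fs = 8.5 kHz.
8.5 kHz > fs/2 = 5 kHz, folds to fs − 8.5 kHz = 1.5 kHz.
30.5 kHz mod fs = 0.5 kHz.
0.5 kHz ≤ fs/2 = 5 kHz, appears at 0.5 kHz.
19.1 kHz mod fs = 9.1 kHz.
9.1 kHz > fs/2 = 5 kHz, folds to fs − 9.1 kHz = 0.9 kHz.
19.5 kHz mod fs = 9.5 kHz.
9.5 kHz > fs/2 = 5 kHz, folds to fs − 9.5 kHz = 0.5 kHz.
19.5 kHz and 30.5 kHz both map to 0.5 kHz.

0.5 kHz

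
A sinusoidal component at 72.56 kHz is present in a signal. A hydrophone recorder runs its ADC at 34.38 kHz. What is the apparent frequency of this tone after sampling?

3.8 kHz

72.56 kHz mod fs = 3.8 kHz.
3.8 kHz ≤ fs/2 = 17.19 kHz, appears at 3.8 kHz.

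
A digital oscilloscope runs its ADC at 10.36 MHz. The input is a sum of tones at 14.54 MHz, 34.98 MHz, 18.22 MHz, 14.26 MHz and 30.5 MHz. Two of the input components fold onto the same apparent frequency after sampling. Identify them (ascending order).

14.26 MHz, 34.98 MHz

fs/2 = 5.18 MHz.
14.54 MHz mod fs = 4.18 MHz.
4.18 MHz ≤ fs/2 = 5.18 MHz, appears at 4.18 MHz.
34.98 MHz mod fs = 3.9 MHz.
3.9 MHz ≤ fs/2 = 5.18 MHz, appears at 3.9 MHz.
18.22 MHz mod fs = 7.86 MHz.
7.86 MHz > fs/2 = 5.18 MHz, folds to fs − 7.86 MHz = 2.5 MHz.
14.26 MHz mod fs = 3.9 MHz.
3.9 MHz ≤ fs/2 = 5.18 MHz, appears at 3.9 MHz.
30.5 MHz mod fs = 9.78 MHz.
9.78 MHz > fs/2 = 5.18 MHz, folds to fs − 9.78 MHz = 0.58 MHz.
14.26 MHz and 34.98 MHz both map to 3.9 MHz.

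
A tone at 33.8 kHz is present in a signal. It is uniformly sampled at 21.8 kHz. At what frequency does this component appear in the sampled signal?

33.8 kHz mod fs = 12 kHz.
12 kHz > fs/2 = 10.9 kHz, folds to fs − 12 kHz = 9.8 kHz.

9.8 kHz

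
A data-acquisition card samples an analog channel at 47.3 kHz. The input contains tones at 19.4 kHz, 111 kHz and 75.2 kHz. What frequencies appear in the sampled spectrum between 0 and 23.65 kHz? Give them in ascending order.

16.4 kHz, 19.4 kHz

fs/2 = 23.65 kHz.
19.4 kHz ≤ fs/2 = 23.65 kHz, passes unchanged.
111 kHz mod fs = 16.4 kHz.
16.4 kHz ≤ fs/2 = 23.65 kHz, appears at 16.4 kHz.
75.2 kHz mod fs = 27.9 kHz.
27.9 kHz > fs/2 = 23.65 kHz, folds to fs − 27.9 kHz = 19.4 kHz.
Distinct values: {16.4 kHz, 19.4 kHz}.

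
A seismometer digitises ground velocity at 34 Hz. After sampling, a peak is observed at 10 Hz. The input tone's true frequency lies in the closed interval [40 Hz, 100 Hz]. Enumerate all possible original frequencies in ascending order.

Frequencies that alias to 10 Hz are k·fs ± 10 Hz for integer k ≥ 0.
k=0: 10 Hz.
k=1: 24 Hz, 44 Hz.
k=2: 58 Hz, 78 Hz.
k=3: 92 Hz, 112 Hz.
k=4: 126 Hz, 146 Hz.
Within [40 Hz, 100 Hz]: 44 Hz, 58 Hz, 78 Hz, 92 Hz.

44 Hz, 58 Hz, 78 Hz, 92 Hz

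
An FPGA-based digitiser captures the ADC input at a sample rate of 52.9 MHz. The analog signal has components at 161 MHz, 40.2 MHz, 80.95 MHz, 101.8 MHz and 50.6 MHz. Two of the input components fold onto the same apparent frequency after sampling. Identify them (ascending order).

50.6 MHz, 161 MHz

fs/2 = 26.45 MHz.
161 MHz mod fs = 2.3 MHz.
2.3 MHz ≤ fs/2 = 26.45 MHz, appears at 2.3 MHz.
40.2 MHz > fs/2 = 26.45 MHz, folds to fs − 40.2 MHz = 12.7 MHz.
80.95 MHz mod fs = 28.05 MHz.
28.05 MHz > fs/2 = 26.45 MHz, folds to fs − 28.05 MHz = 24.85 MHz.
101.8 MHz mod fs = 48.9 MHz.
48.9 MHz > fs/2 = 26.45 MHz, folds to fs − 48.9 MHz = 4 MHz.
50.6 MHz > fs/2 = 26.45 MHz, folds to fs − 50.6 MHz = 2.3 MHz.
50.6 MHz and 161 MHz both map to 2.3 MHz.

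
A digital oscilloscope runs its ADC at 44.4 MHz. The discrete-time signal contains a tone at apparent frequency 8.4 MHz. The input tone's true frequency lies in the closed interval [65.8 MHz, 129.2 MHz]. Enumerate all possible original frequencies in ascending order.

Frequencies that alias to 8.4 MHz are k·fs ± 8.4 MHz for integer k ≥ 0.
k=0: 8.4 MHz.
k=1: 36 MHz, 52.8 MHz.
k=2: 80.4 MHz, 97.2 MHz.
k=3: 124.8 MHz, 141.6 MHz.
k=4: 169.2 MHz, 186 MHz.
Within [65.8 MHz, 129.2 MHz]: 80.4 MHz, 97.2 MHz, 124.8 MHz.

80.4 MHz, 97.2 MHz, 124.8 MHz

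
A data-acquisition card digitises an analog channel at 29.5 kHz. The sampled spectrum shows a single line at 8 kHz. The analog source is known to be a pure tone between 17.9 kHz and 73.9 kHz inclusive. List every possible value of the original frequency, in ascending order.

21.5 kHz, 37.5 kHz, 51 kHz, 67 kHz

Frequencies that alias to 8 kHz are k·fs ± 8 kHz for integer k ≥ 0.
k=0: 8 kHz.
k=1: 21.5 kHz, 37.5 kHz.
k=2: 51 kHz, 67 kHz.
k=3: 80.5 kHz, 96.5 kHz.
Within [17.9 kHz, 73.9 kHz]: 21.5 kHz, 37.5 kHz, 51 kHz, 67 kHz.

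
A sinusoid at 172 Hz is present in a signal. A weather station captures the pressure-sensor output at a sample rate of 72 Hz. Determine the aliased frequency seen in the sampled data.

28 Hz

172 Hz mod fs = 28 Hz.
28 Hz ≤ fs/2 = 36 Hz, appears at 28 Hz.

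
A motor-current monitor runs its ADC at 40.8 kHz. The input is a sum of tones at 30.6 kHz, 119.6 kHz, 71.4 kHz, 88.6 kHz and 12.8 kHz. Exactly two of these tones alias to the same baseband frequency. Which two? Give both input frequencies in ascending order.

fs/2 = 20.4 kHz.
30.6 kHz > fs/2 = 20.4 kHz, folds to fs − 30.6 kHz = 10.2 kHz.
119.6 kHz mod fs = 38 kHz.
38 kHz > fs/2 = 20.4 kHz, folds to fs − 38 kHz = 2.8 kHz.
71.4 kHz mod fs = 30.6 kHz.
30.6 kHz > fs/2 = 20.4 kHz, folds to fs − 30.6 kHz = 10.2 kHz.
88.6 kHz mod fs = 7 kHz.
7 kHz ≤ fs/2 = 20.4 kHz, appears at 7 kHz.
12.8 kHz ≤ fs/2 = 20.4 kHz, passes unchanged.
30.6 kHz and 71.4 kHz both map to 10.2 kHz.

30.6 kHz, 71.4 kHz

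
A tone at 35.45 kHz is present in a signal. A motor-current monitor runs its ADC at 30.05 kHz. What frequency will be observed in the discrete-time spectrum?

35.45 kHz mod fs = 5.4 kHz.
5.4 kHz ≤ fs/2 = 15.025 kHz, appears at 5.4 kHz.

5.4 kHz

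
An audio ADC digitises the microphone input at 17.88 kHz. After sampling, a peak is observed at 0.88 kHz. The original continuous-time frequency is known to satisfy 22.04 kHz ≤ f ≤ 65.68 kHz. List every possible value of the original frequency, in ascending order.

Frequencies that alias to 0.88 kHz are k·fs ± 0.88 kHz for integer k ≥ 0.
k=0: 0.88 kHz.
k=1: 17 kHz, 18.76 kHz.
k=2: 34.88 kHz, 36.64 kHz.
k=3: 52.76 kHz, 54.52 kHz.
k=4: 70.64 kHz, 72.4 kHz.
Within [22.04 kHz, 65.68 kHz]: 34.88 kHz, 36.64 kHz, 52.76 kHz, 54.52 kHz.

34.88 kHz, 36.64 kHz, 52.76 kHz, 54.52 kHz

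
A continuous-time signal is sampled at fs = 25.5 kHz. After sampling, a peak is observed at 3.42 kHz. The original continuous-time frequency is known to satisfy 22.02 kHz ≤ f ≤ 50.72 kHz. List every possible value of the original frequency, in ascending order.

22.08 kHz, 28.92 kHz, 47.58 kHz

Frequencies that alias to 3.42 kHz are k·fs ± 3.42 kHz for integer k ≥ 0.
k=0: 3.42 kHz.
k=1: 22.08 kHz, 28.92 kHz.
k=2: 47.58 kHz, 54.42 kHz.
k=3: 73.08 kHz, 79.92 kHz.
Within [22.02 kHz, 50.72 kHz]: 22.08 kHz, 28.92 kHz, 47.58 kHz.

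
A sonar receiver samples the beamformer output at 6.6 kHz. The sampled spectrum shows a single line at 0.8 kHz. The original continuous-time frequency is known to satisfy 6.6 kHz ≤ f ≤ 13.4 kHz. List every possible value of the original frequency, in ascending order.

7.4 kHz, 12.4 kHz

Frequencies that alias to 0.8 kHz are k·fs ± 0.8 kHz for integer k ≥ 0.
k=0: 0.8 kHz.
k=1: 5.8 kHz, 7.4 kHz.
k=2: 12.4 kHz, 14 kHz.
k=3: 19 kHz, 20.6 kHz.
Within [6.6 kHz, 13.4 kHz]: 7.4 kHz, 12.4 kHz.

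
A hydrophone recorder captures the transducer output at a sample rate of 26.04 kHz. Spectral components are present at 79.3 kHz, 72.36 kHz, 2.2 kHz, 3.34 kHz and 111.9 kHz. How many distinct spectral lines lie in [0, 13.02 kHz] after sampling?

fs/2 = 13.02 kHz.
79.3 kHz mod fs = 1.18 kHz.
1.18 kHz ≤ fs/2 = 13.02 kHz, appears at 1.18 kHz.
72.36 kHz mod fs = 20.28 kHz.
20.28 kHz > fs/2 = 13.02 kHz, folds to fs − 20.28 kHz = 5.76 kHz.
2.2 kHz ≤ fs/2 = 13.02 kHz, passes unchanged.
3.34 kHz ≤ fs/2 = 13.02 kHz, passes unchanged.
111.9 kHz mod fs = 7.74 kHz.
7.74 kHz ≤ fs/2 = 13.02 kHz, appears at 7.74 kHz.
Distinct values: {1.18 kHz, 2.2 kHz, 3.34 kHz, 5.76 kHz, 7.74 kHz} → 5.

5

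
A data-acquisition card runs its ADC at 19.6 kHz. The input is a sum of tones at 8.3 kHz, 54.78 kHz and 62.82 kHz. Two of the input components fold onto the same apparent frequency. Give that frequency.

4.02 kHz

fs/2 = 9.8 kHz.
8.3 kHz ≤ fs/2 = 9.8 kHz, passes unchanged.
54.78 kHz mod fs = 15.58 kHz.
15.58 kHz > fs/2 = 9.8 kHz, folds to fs − 15.58 kHz = 4.02 kHz.
62.82 kHz mod fs = 4.02 kHz.
4.02 kHz ≤ fs/2 = 9.8 kHz, appears at 4.02 kHz.
54.78 kHz and 62.82 kHz both map to 4.02 kHz.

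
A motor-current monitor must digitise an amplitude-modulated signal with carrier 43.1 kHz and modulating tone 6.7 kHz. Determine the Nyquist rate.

AM sidebands sit at fc ± fm = 36.4 kHz and 49.8 kHz.
Highest-frequency component: 49.8 kHz.
Nyquist rate = 2 × 49.8 kHz = 99.6 kHz.

99.6 kHz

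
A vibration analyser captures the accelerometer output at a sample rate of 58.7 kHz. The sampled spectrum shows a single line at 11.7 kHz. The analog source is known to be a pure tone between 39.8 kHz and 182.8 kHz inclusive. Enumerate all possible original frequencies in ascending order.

Frequencies that alias to 11.7 kHz are k·fs ± 11.7 kHz for integer k ≥ 0.
k=0: 11.7 kHz.
k=1: 47 kHz, 70.4 kHz.
k=2: 105.7 kHz, 129.1 kHz.
k=3: 164.4 kHz, 187.8 kHz.
k=4: 223.1 kHz, 246.5 kHz.
Within [39.8 kHz, 182.8 kHz]: 47 kHz, 70.4 kHz, 105.7 kHz, 129.1 kHz, 164.4 kHz.

47 kHz, 70.4 kHz, 105.7 kHz, 129.1 kHz, 164.4 kHz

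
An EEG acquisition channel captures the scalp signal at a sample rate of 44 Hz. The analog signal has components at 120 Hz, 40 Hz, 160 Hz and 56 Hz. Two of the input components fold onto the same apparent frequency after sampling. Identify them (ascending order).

56 Hz, 120 Hz

fs/2 = 22 Hz.
120 Hz mod fs = 32 Hz.
32 Hz > fs/2 = 22 Hz, folds to fs − 32 Hz = 12 Hz.
40 Hz > fs/2 = 22 Hz, folds to fs − 40 Hz = 4 Hz.
160 Hz mod fs = 28 Hz.
28 Hz > fs/2 = 22 Hz, folds to fs − 28 Hz = 16 Hz.
56 Hz mod fs = 12 Hz.
12 Hz ≤ fs/2 = 22 Hz, appears at 12 Hz.
56 Hz and 120 Hz both map to 12 Hz.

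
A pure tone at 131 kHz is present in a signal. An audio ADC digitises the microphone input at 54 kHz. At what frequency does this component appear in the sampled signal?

131 kHz mod fs = 23 kHz.
23 kHz ≤ fs/2 = 27 kHz, appears at 23 kHz.

23 kHz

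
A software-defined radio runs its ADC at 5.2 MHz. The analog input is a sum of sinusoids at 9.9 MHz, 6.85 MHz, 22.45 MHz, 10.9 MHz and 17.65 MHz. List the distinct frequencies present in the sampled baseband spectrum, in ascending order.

0.5 MHz, 1.65 MHz, 2.05 MHz

fs/2 = 2.6 MHz.
9.9 MHz mod fs = 4.7 MHz.
4.7 MHz > fs/2 = 2.6 MHz, folds to fs − 4.7 MHz = 0.5 MHz.
6.85 MHz mod fs = 1.65 MHz.
1.65 MHz ≤ fs/2 = 2.6 MHz, appears at 1.65 MHz.
22.45 MHz mod fs = 1.65 MHz.
1.65 MHz ≤ fs/2 = 2.6 MHz, appears at 1.65 MHz.
10.9 MHz mod fs = 0.5 MHz.
0.5 MHz ≤ fs/2 = 2.6 MHz, appears at 0.5 MHz.
17.65 MHz mod fs = 2.05 MHz.
2.05 MHz ≤ fs/2 = 2.6 MHz, appears at 2.05 MHz.
Distinct values: {0.5 MHz, 1.65 MHz, 2.05 MHz}.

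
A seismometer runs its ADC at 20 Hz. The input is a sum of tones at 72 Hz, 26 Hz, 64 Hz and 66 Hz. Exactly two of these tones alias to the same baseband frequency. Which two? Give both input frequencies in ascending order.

26 Hz, 66 Hz

fs/2 = 10 Hz.
72 Hz mod fs = 12 Hz.
12 Hz > fs/2 = 10 Hz, folds to fs − 12 Hz = 8 Hz.
26 Hz mod fs = 6 Hz.
6 Hz ≤ fs/2 = 10 Hz, appears at 6 Hz.
64 Hz mod fs = 4 Hz.
4 Hz ≤ fs/2 = 10 Hz, appears at 4 Hz.
66 Hz mod fs = 6 Hz.
6 Hz ≤ fs/2 = 10 Hz, appears at 6 Hz.
26 Hz and 66 Hz both map to 6 Hz.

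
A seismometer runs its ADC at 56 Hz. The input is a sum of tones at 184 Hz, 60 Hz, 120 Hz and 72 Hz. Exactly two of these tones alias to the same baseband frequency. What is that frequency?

16 Hz

fs/2 = 28 Hz.
184 Hz mod fs = 16 Hz.
16 Hz ≤ fs/2 = 28 Hz, appears at 16 Hz.
60 Hz mod fs = 4 Hz.
4 Hz ≤ fs/2 = 28 Hz, appears at 4 Hz.
120 Hz mod fs = 8 Hz.
8 Hz ≤ fs/2 = 28 Hz, appears at 8 Hz.
72 Hz mod fs = 16 Hz.
16 Hz ≤ fs/2 = 28 Hz, appears at 16 Hz.
72 Hz and 184 Hz both map to 16 Hz.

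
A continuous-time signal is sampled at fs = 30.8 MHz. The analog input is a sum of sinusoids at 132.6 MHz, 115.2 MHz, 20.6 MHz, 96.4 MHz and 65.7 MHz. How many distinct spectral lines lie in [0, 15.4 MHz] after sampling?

fs/2 = 15.4 MHz.
132.6 MHz mod fs = 9.4 MHz.
9.4 MHz ≤ fs/2 = 15.4 MHz, appears at 9.4 MHz.
115.2 MHz mod fs = 22.8 MHz.
22.8 MHz > fs/2 = 15.4 MHz, folds to fs − 22.8 MHz = 8 MHz.
20.6 MHz > fs/2 = 15.4 MHz, folds to fs − 20.6 MHz = 10.2 MHz.
96.4 MHz mod fs = 4 MHz.
4 MHz ≤ fs/2 = 15.4 MHz, appears at 4 MHz.
65.7 MHz mod fs = 4.1 MHz.
4.1 MHz ≤ fs/2 = 15.4 MHz, appears at 4.1 MHz.
Distinct values: {4 MHz, 4.1 MHz, 8 MHz, 9.4 MHz, 10.2 MHz} → 5.

5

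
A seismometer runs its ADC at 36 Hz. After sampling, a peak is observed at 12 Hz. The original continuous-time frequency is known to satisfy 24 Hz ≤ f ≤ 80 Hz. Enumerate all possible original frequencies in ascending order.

Frequencies that alias to 12 Hz are k·fs ± 12 Hz for integer k ≥ 0.
k=0: 12 Hz.
k=1: 24 Hz, 48 Hz.
k=2: 60 Hz, 84 Hz.
k=3: 96 Hz, 120 Hz.
Within [24 Hz, 80 Hz]: 24 Hz, 48 Hz, 60 Hz.

24 Hz, 48 Hz, 60 Hz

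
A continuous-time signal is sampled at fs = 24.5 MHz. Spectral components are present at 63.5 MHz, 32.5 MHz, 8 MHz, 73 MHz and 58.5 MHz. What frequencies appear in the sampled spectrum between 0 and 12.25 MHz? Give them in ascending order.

0.5 MHz, 8 MHz, 9.5 MHz, 10 MHz

fs/2 = 12.25 MHz.
63.5 MHz mod fs = 14.5 MHz.
14.5 MHz > fs/2 = 12.25 MHz, folds to fs − 14.5 MHz = 10 MHz.
32.5 MHz mod fs = 8 MHz.
8 MHz ≤ fs/2 = 12.25 MHz, appears at 8 MHz.
8 MHz ≤ fs/2 = 12.25 MHz, passes unchanged.
73 MHz mod fs = 24 MHz.
24 MHz > fs/2 = 12.25 MHz, folds to fs − 24 MHz = 0.5 MHz.
58.5 MHz mod fs = 9.5 MHz.
9.5 MHz ≤ fs/2 = 12.25 MHz, appears at 9.5 MHz.
Distinct values: {0.5 MHz, 8 MHz, 9.5 MHz, 10 MHz}.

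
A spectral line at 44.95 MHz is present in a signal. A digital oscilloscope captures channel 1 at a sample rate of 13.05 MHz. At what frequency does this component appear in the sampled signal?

44.95 MHz mod fs = 5.8 MHz.
5.8 MHz ≤ fs/2 = 6.525 MHz, appears at 5.8 MHz.

5.8 MHz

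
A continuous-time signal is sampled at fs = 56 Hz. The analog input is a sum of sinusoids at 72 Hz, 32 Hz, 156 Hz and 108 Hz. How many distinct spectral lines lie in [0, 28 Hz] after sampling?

4

fs/2 = 28 Hz.
72 Hz mod fs = 16 Hz.
16 Hz ≤ fs/2 = 28 Hz, appears at 16 Hz.
32 Hz > fs/2 = 28 Hz, folds to fs − 32 Hz = 24 Hz.
156 Hz mod fs = 44 Hz.
44 Hz > fs/2 = 28 Hz, folds to fs − 44 Hz = 12 Hz.
108 Hz mod fs = 52 Hz.
52 Hz > fs/2 = 28 Hz, folds to fs − 52 Hz = 4 Hz.
Distinct values: {4 Hz, 12 Hz, 16 Hz, 24 Hz} → 4.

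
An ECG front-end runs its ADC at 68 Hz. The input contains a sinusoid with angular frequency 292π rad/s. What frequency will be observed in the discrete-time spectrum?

ω = 292π rad/s → f = ω/(2π) = 146 Hz.
146 Hz mod fs = 10 Hz.
10 Hz ≤ fs/2 = 34 Hz, appears at 10 Hz.

10 Hz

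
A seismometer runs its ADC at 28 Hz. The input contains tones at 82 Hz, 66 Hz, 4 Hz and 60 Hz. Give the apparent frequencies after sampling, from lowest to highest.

2 Hz, 4 Hz, 10 Hz

fs/2 = 14 Hz.
82 Hz mod fs = 26 Hz.
26 Hz > fs/2 = 14 Hz, folds to fs − 26 Hz = 2 Hz.
66 Hz mod fs = 10 Hz.
10 Hz ≤ fs/2 = 14 Hz, appears at 10 Hz.
4 Hz ≤ fs/2 = 14 Hz, passes unchanged.
60 Hz mod fs = 4 Hz.
4 Hz ≤ fs/2 = 14 Hz, appears at 4 Hz.
Distinct values: {2 Hz, 4 Hz, 10 Hz}.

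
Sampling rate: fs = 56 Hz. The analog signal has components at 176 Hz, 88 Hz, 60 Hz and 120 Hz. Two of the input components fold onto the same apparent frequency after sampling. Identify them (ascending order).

120 Hz, 176 Hz

fs/2 = 28 Hz.
176 Hz mod fs = 8 Hz.
8 Hz ≤ fs/2 = 28 Hz, appears at 8 Hz.
88 Hz mod fs = 32 Hz.
32 Hz > fs/2 = 28 Hz, folds to fs − 32 Hz = 24 Hz.
60 Hz mod fs = 4 Hz.
4 Hz ≤ fs/2 = 28 Hz, appears at 4 Hz.
120 Hz mod fs = 8 Hz.
8 Hz ≤ fs/2 = 28 Hz, appears at 8 Hz.
120 Hz and 176 Hz both map to 8 Hz.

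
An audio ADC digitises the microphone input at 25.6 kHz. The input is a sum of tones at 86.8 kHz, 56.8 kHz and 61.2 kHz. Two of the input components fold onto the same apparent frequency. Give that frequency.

fs/2 = 12.8 kHz.
86.8 kHz mod fs = 10 kHz.
10 kHz ≤ fs/2 = 12.8 kHz, appears at 10 kHz.
56.8 kHz mod fs = 5.6 kHz.
5.6 kHz ≤ fs/2 = 12.8 kHz, appears at 5.6 kHz.
61.2 kHz mod fs = 10 kHz.
10 kHz ≤ fs/2 = 12.8 kHz, appears at 10 kHz.
61.2 kHz and 86.8 kHz both map to 10 kHz.

10 kHz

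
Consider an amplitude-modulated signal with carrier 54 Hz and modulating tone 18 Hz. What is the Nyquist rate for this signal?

AM sidebands sit at fc ± fm = 36 Hz and 72 Hz.
Highest-frequency component: 72 Hz.
Nyquist rate = 2 × 72 Hz = 144 Hz.

144 Hz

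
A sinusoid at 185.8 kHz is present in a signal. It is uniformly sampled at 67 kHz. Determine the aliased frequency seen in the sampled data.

185.8 kHz mod fs = 51.8 kHz.
51.8 kHz > fs/2 = 33.5 kHz, folds to fs − 51.8 kHz = 15.2 kHz.

15.2 kHz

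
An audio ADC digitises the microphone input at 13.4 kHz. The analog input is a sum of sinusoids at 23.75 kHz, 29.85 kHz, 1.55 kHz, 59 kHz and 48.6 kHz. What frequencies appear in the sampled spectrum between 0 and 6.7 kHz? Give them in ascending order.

1.55 kHz, 3.05 kHz, 5 kHz, 5.4 kHz

fs/2 = 6.7 kHz.
23.75 kHz mod fs = 10.35 kHz.
10.35 kHz > fs/2 = 6.7 kHz, folds to fs − 10.35 kHz = 3.05 kHz.
29.85 kHz mod fs = 3.05 kHz.
3.05 kHz ≤ fs/2 = 6.7 kHz, appears at 3.05 kHz.
1.55 kHz ≤ fs/2 = 6.7 kHz, passes unchanged.
59 kHz mod fs = 5.4 kHz.
5.4 kHz ≤ fs/2 = 6.7 kHz, appears at 5.4 kHz.
48.6 kHz mod fs = 8.4 kHz.
8.4 kHz > fs/2 = 6.7 kHz, folds to fs − 8.4 kHz = 5 kHz.
Distinct values: {1.55 kHz, 3.05 kHz, 5 kHz, 5.4 kHz}.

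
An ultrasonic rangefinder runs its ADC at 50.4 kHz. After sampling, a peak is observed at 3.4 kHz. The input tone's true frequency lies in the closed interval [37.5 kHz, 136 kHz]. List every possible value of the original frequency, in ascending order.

Frequencies that alias to 3.4 kHz are k·fs ± 3.4 kHz for integer k ≥ 0.
k=0: 3.4 kHz.
k=1: 47 kHz, 53.8 kHz.
k=2: 97.4 kHz, 104.2 kHz.
k=3: 147.8 kHz, 154.6 kHz.
Within [37.5 kHz, 136 kHz]: 47 kHz, 53.8 kHz, 97.4 kHz, 104.2 kHz.

47 kHz, 53.8 kHz, 97.4 kHz, 104.2 kHz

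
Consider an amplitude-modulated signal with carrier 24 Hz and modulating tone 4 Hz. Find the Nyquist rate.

AM sidebands sit at fc ± fm = 20 Hz and 28 Hz.
Highest-frequency component: 28 Hz.
Nyquist rate = 2 × 28 Hz = 56 Hz.

56 Hz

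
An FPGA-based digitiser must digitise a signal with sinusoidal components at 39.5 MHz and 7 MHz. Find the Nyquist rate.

Highest-frequency component: 39.5 MHz.
Nyquist rate = 2 × 39.5 MHz = 79 MHz.

79 MHz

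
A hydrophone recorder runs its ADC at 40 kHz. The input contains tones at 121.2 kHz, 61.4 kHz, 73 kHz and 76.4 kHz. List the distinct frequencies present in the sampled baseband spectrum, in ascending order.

fs/2 = 20 kHz.
121.2 kHz mod fs = 1.2 kHz.
1.2 kHz ≤ fs/2 = 20 kHz, appears at 1.2 kHz.
61.4 kHz mod fs = 21.4 kHz.
21.4 kHz > fs/2 = 20 kHz, folds to fs − 21.4 kHz = 18.6 kHz.
73 kHz mod fs = 33 kHz.
33 kHz > fs/2 = 20 kHz, folds to fs − 33 kHz = 7 kHz.
76.4 kHz mod fs = 36.4 kHz.
36.4 kHz > fs/2 = 20 kHz, folds to fs − 36.4 kHz = 3.6 kHz.
Distinct values: {1.2 kHz, 3.6 kHz, 7 kHz, 18.6 kHz}.

1.2 kHz, 3.6 kHz, 7 kHz, 18.6 kHz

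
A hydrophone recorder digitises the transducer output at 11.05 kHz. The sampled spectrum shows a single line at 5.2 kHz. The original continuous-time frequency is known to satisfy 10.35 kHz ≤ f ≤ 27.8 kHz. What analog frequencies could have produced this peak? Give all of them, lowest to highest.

16.25 kHz, 16.9 kHz, 27.3 kHz

Frequencies that alias to 5.2 kHz are k·fs ± 5.2 kHz for integer k ≥ 0.
k=0: 5.2 kHz.
k=1: 5.85 kHz, 16.25 kHz.
k=2: 16.9 kHz, 27.3 kHz.
k=3: 27.95 kHz, 38.35 kHz.
Within [10.35 kHz, 27.8 kHz]: 16.25 kHz, 16.9 kHz, 27.3 kHz.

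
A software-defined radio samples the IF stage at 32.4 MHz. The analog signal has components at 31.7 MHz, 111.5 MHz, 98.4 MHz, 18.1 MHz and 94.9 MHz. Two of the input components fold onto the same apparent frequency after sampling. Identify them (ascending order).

18.1 MHz, 111.5 MHz

fs/2 = 16.2 MHz.
31.7 MHz > fs/2 = 16.2 MHz, folds to fs − 31.7 MHz = 0.7 MHz.
111.5 MHz mod fs = 14.3 MHz.
14.3 MHz ≤ fs/2 = 16.2 MHz, appears at 14.3 MHz.
98.4 MHz mod fs = 1.2 MHz.
1.2 MHz ≤ fs/2 = 16.2 MHz, appears at 1.2 MHz.
18.1 MHz > fs/2 = 16.2 MHz, folds to fs − 18.1 MHz = 14.3 MHz.
94.9 MHz mod fs = 30.1 MHz.
30.1 MHz > fs/2 = 16.2 MHz, folds to fs − 30.1 MHz = 2.3 MHz.
18.1 MHz and 111.5 MHz both map to 14.3 MHz.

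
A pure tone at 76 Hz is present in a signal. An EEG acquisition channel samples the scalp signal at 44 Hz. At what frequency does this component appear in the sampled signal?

12 Hz

76 Hz mod fs = 32 Hz.
32 Hz > fs/2 = 22 Hz, folds to fs − 32 Hz = 12 Hz.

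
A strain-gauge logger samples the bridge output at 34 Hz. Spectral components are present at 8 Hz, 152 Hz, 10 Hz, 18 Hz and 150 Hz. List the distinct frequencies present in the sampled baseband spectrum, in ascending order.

fs/2 = 17 Hz.
8 Hz ≤ fs/2 = 17 Hz, passes unchanged.
152 Hz mod fs = 16 Hz.
16 Hz ≤ fs/2 = 17 Hz, appears at 16 Hz.
10 Hz ≤ fs/2 = 17 Hz, passes unchanged.
18 Hz > fs/2 = 17 Hz, folds to fs − 18 Hz = 16 Hz.
150 Hz mod fs = 14 Hz.
14 Hz ≤ fs/2 = 17 Hz, appears at 14 Hz.
Distinct values: {8 Hz, 10 Hz, 14 Hz, 16 Hz}.

8 Hz, 10 Hz, 14 Hz, 16 Hz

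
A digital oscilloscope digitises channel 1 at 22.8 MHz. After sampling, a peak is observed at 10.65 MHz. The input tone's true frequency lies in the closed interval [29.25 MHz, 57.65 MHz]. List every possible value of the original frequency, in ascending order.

Frequencies that alias to 10.65 MHz are k·fs ± 10.65 MHz for integer k ≥ 0.
k=0: 10.65 MHz.
k=1: 12.15 MHz, 33.45 MHz.
k=2: 34.95 MHz, 56.25 MHz.
k=3: 57.75 MHz, 79.05 MHz.
Within [29.25 MHz, 57.65 MHz]: 33.45 MHz, 34.95 MHz, 56.25 MHz.

33.45 MHz, 34.95 MHz, 56.25 MHz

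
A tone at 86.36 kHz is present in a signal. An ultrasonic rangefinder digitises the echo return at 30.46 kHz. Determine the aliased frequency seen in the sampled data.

86.36 kHz mod fs = 25.44 kHz.
25.44 kHz > fs/2 = 15.23 kHz, folds to fs − 25.44 kHz = 5.02 kHz.

5.02 kHz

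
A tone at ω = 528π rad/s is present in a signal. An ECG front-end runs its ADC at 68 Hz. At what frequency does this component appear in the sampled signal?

8 Hz

ω = 528π rad/s → f = ω/(2π) = 264 Hz.
264 Hz mod fs = 60 Hz.
60 Hz > fs/2 = 34 Hz, folds to fs − 60 Hz = 8 Hz.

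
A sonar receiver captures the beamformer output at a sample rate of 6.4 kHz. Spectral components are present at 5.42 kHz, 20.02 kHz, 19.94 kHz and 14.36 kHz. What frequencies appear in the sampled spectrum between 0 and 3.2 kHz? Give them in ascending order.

0.74 kHz, 0.82 kHz, 0.98 kHz, 1.56 kHz

fs/2 = 3.2 kHz.
5.42 kHz > fs/2 = 3.2 kHz, folds to fs − 5.42 kHz = 0.98 kHz.
20.02 kHz mod fs = 0.82 kHz.
0.82 kHz ≤ fs/2 = 3.2 kHz, appears at 0.82 kHz.
19.94 kHz mod fs = 0.74 kHz.
0.74 kHz ≤ fs/2 = 3.2 kHz, appears at 0.74 kHz.
14.36 kHz mod fs = 1.56 kHz.
1.56 kHz ≤ fs/2 = 3.2 kHz, appears at 1.56 kHz.
Distinct values: {0.74 kHz, 0.82 kHz, 0.98 kHz, 1.56 kHz}.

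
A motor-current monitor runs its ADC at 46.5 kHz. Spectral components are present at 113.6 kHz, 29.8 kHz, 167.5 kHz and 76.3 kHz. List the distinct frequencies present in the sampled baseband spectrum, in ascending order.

fs/2 = 23.25 kHz.
113.6 kHz mod fs = 20.6 kHz.
20.6 kHz ≤ fs/2 = 23.25 kHz, appears at 20.6 kHz.
29.8 kHz > fs/2 = 23.25 kHz, folds to fs − 29.8 kHz = 16.7 kHz.
167.5 kHz mod fs = 28 kHz.
28 kHz > fs/2 = 23.25 kHz, folds to fs − 28 kHz = 18.5 kHz.
76.3 kHz mod fs = 29.8 kHz.
29.8 kHz > fs/2 = 23.25 kHz, folds to fs − 29.8 kHz = 16.7 kHz.
Distinct values: {16.7 kHz, 18.5 kHz, 20.6 kHz}.

16.7 kHz, 18.5 kHz, 20.6 kHz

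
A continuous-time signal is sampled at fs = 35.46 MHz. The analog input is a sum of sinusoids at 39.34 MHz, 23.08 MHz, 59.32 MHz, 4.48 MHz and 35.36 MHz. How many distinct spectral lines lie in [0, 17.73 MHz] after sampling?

5

fs/2 = 17.73 MHz.
39.34 MHz mod fs = 3.88 MHz.
3.88 MHz ≤ fs/2 = 17.73 MHz, appears at 3.88 MHz.
23.08 MHz > fs/2 = 17.73 MHz, folds to fs − 23.08 MHz = 12.38 MHz.
59.32 MHz mod fs = 23.86 MHz.
23.86 MHz > fs/2 = 17.73 MHz, folds to fs − 23.86 MHz = 11.6 MHz.
4.48 MHz ≤ fs/2 = 17.73 MHz, passes unchanged.
35.36 MHz > fs/2 = 17.73 MHz, folds to fs − 35.36 MHz = 0.1 MHz.
Distinct values: {0.1 MHz, 3.88 MHz, 4.48 MHz, 11.6 MHz, 12.38 MHz} → 5.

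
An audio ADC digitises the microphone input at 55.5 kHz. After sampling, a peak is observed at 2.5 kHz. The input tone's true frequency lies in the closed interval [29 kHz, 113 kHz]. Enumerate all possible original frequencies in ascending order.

53 kHz, 58 kHz, 108.5 kHz

Frequencies that alias to 2.5 kHz are k·fs ± 2.5 kHz for integer k ≥ 0.
k=0: 2.5 kHz.
k=1: 53 kHz, 58 kHz.
k=2: 108.5 kHz, 113.5 kHz.
k=3: 164 kHz, 169 kHz.
Within [29 kHz, 113 kHz]: 53 kHz, 58 kHz, 108.5 kHz.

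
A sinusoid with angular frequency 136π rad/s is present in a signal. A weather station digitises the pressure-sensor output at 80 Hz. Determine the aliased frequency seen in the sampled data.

12 Hz

ω = 136π rad/s → f = ω/(2π) = 68 Hz.
68 Hz > fs/2 = 40 Hz, folds to fs − 68 Hz = 12 Hz.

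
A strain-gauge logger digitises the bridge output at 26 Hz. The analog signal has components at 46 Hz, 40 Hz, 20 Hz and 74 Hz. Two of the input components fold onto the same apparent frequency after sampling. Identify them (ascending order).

20 Hz, 46 Hz

fs/2 = 13 Hz.
46 Hz mod fs = 20 Hz.
20 Hz > fs/2 = 13 Hz, folds to fs − 20 Hz = 6 Hz.
40 Hz mod fs = 14 Hz.
14 Hz > fs/2 = 13 Hz, folds to fs − 14 Hz = 12 Hz.
20 Hz > fs/2 = 13 Hz, folds to fs − 20 Hz = 6 Hz.
74 Hz mod fs = 22 Hz.
22 Hz > fs/2 = 13 Hz, folds to fs − 22 Hz = 4 Hz.
20 Hz and 46 Hz both map to 6 Hz.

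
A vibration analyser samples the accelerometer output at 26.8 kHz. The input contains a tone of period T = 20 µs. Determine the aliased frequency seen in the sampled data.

T = 20 µs → f = 1/T = 50 kHz.
50 kHz mod fs = 23.2 kHz.
23.2 kHz > fs/2 = 13.4 kHz, folds to fs − 23.2 kHz = 3.6 kHz.

3.6 kHz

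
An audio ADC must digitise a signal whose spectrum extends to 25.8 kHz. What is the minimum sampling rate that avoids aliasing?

Nyquist rate = 2 × 25.8 kHz = 51.6 kHz.

51.6 kHz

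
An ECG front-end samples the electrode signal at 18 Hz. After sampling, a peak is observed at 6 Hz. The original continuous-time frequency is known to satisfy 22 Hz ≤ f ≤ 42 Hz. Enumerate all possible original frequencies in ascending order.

Frequencies that alias to 6 Hz are k·fs ± 6 Hz for integer k ≥ 0.
k=0: 6 Hz.
k=1: 12 Hz, 24 Hz.
k=2: 30 Hz, 42 Hz.
k=3: 48 Hz, 60 Hz.
Within [22 Hz, 42 Hz]: 24 Hz, 30 Hz, 42 Hz.

24 Hz, 30 Hz, 42 Hz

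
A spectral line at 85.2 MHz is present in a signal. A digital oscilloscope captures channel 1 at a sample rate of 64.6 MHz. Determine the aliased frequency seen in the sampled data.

85.2 MHz mod fs = 20.6 MHz.
20.6 MHz ≤ fs/2 = 32.3 MHz, appears at 20.6 MHz.

20.6 MHz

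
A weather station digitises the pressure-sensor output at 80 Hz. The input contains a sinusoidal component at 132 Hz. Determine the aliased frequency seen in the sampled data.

28 Hz

132 Hz mod fs = 52 Hz.
52 Hz > fs/2 = 40 Hz, folds to fs − 52 Hz = 28 Hz.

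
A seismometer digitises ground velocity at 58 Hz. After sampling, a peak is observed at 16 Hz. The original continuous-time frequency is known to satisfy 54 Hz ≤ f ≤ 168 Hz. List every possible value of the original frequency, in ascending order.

Frequencies that alias to 16 Hz are k·fs ± 16 Hz for integer k ≥ 0.
k=0: 16 Hz.
k=1: 42 Hz, 74 Hz.
k=2: 100 Hz, 132 Hz.
k=3: 158 Hz, 190 Hz.
k=4: 216 Hz, 248 Hz.
Within [54 Hz, 168 Hz]: 74 Hz, 100 Hz, 132 Hz, 158 Hz.

74 Hz, 100 Hz, 132 Hz, 158 Hz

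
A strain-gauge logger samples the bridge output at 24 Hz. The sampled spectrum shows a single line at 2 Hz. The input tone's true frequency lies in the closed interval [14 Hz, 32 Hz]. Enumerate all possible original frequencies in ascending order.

22 Hz, 26 Hz

Frequencies that alias to 2 Hz are k·fs ± 2 Hz for integer k ≥ 0.
k=0: 2 Hz.
k=1: 22 Hz, 26 Hz.
k=2: 46 Hz, 50 Hz.
Within [14 Hz, 32 Hz]: 22 Hz, 26 Hz.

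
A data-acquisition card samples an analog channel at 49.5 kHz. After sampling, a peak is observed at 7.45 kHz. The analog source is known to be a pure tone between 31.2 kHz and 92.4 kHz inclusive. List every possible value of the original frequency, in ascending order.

42.05 kHz, 56.95 kHz, 91.55 kHz

Frequencies that alias to 7.45 kHz are k·fs ± 7.45 kHz for integer k ≥ 0.
k=0: 7.45 kHz.
k=1: 42.05 kHz, 56.95 kHz.
k=2: 91.55 kHz, 106.45 kHz.
k=3: 141.05 kHz, 155.95 kHz.
Within [31.2 kHz, 92.4 kHz]: 42.05 kHz, 56.95 kHz, 91.55 kHz.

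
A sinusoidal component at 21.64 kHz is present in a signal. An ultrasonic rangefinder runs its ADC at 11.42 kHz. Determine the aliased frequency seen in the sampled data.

21.64 kHz mod fs = 10.22 kHz.
10.22 kHz > fs/2 = 5.71 kHz, folds to fs − 10.22 kHz = 1.2 kHz.

1.2 kHz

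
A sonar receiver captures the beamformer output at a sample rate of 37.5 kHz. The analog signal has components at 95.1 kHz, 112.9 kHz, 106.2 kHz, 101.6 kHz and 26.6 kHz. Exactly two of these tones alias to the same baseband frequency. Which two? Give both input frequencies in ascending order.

fs/2 = 18.75 kHz.
95.1 kHz mod fs = 20.1 kHz.
20.1 kHz > fs/2 = 18.75 kHz, folds to fs − 20.1 kHz = 17.4 kHz.
112.9 kHz mod fs = 0.4 kHz.
0.4 kHz ≤ fs/2 = 18.75 kHz, appears at 0.4 kHz.
106.2 kHz mod fs = 31.2 kHz.
31.2 kHz > fs/2 = 18.75 kHz, folds to fs − 31.2 kHz = 6.3 kHz.
101.6 kHz mod fs = 26.6 kHz.
26.6 kHz > fs/2 = 18.75 kHz, folds to fs − 26.6 kHz = 10.9 kHz.
26.6 kHz > fs/2 = 18.75 kHz, folds to fs − 26.6 kHz = 10.9 kHz.
26.6 kHz and 101.6 kHz both map to 10.9 kHz.

26.6 kHz, 101.6 kHz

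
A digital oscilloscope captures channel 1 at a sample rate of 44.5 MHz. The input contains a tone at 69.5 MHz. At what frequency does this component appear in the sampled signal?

19.5 MHz

69.5 MHz mod fs = 25 MHz.
25 MHz > fs/2 = 22.25 MHz, folds to fs − 25 MHz = 19.5 MHz.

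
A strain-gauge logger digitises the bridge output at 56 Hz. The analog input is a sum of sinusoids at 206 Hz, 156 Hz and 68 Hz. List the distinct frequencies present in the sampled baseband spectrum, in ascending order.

fs/2 = 28 Hz.
206 Hz mod fs = 38 Hz.
38 Hz > fs/2 = 28 Hz, folds to fs − 38 Hz = 18 Hz.
156 Hz mod fs = 44 Hz.
44 Hz > fs/2 = 28 Hz, folds to fs − 44 Hz = 12 Hz.
68 Hz mod fs = 12 Hz.
12 Hz ≤ fs/2 = 28 Hz, appears at 12 Hz.
Distinct values: {12 Hz, 18 Hz}.

12 Hz, 18 Hz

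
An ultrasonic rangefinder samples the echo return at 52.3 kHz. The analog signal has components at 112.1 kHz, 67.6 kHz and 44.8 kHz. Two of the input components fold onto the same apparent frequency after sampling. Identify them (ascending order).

fs/2 = 26.15 kHz.
112.1 kHz mod fs = 7.5 kHz.
7.5 kHz ≤ fs/2 = 26.15 kHz, appears at 7.5 kHz.
67.6 kHz mod fs = 15.3 kHz.
15.3 kHz ≤ fs/2 = 26.15 kHz, appears at 15.3 kHz.
44.8 kHz > fs/2 = 26.15 kHz, folds to fs − 44.8 kHz = 7.5 kHz.
44.8 kHz and 112.1 kHz both map to 7.5 kHz.

44.8 kHz, 112.1 kHz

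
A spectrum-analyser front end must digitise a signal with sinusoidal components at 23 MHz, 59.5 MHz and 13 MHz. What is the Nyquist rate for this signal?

119 MHz

Highest-frequency component: 59.5 MHz.
Nyquist rate = 2 × 59.5 MHz = 119 MHz.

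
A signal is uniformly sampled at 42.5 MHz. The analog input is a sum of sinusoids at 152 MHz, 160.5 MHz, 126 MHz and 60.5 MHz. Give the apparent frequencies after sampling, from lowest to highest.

fs/2 = 21.25 MHz.
152 MHz mod fs = 24.5 MHz.
24.5 MHz > fs/2 = 21.25 MHz, folds to fs − 24.5 MHz = 18 MHz.
160.5 MHz mod fs = 33 MHz.
33 MHz > fs/2 = 21.25 MHz, folds to fs − 33 MHz = 9.5 MHz.
126 MHz mod fs = 41 MHz.
41 MHz > fs/2 = 21.25 MHz, folds to fs − 41 MHz = 1.5 MHz.
60.5 MHz mod fs = 18 MHz.
18 MHz ≤ fs/2 = 21.25 MHz, appears at 18 MHz.
Distinct values: {1.5 MHz, 9.5 MHz, 18 MHz}.

1.5 MHz, 9.5 MHz, 18 MHz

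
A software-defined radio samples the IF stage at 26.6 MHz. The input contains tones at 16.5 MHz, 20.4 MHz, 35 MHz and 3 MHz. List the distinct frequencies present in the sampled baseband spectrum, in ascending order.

fs/2 = 13.3 MHz.
16.5 MHz > fs/2 = 13.3 MHz, folds to fs − 16.5 MHz = 10.1 MHz.
20.4 MHz > fs/2 = 13.3 MHz, folds to fs − 20.4 MHz = 6.2 MHz.
35 MHz mod fs = 8.4 MHz.
8.4 MHz ≤ fs/2 = 13.3 MHz, appears at 8.4 MHz.
3 MHz ≤ fs/2 = 13.3 MHz, passes unchanged.
Distinct values: {3 MHz, 6.2 MHz, 8.4 MHz, 10.1 MHz}.

3 MHz, 6.2 MHz, 8.4 MHz, 10.1 MHz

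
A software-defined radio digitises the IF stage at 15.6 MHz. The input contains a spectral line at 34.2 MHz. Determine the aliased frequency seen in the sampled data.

34.2 MHz mod fs = 3 MHz.
3 MHz ≤ fs/2 = 7.8 MHz, appears at 3 MHz.

3 MHz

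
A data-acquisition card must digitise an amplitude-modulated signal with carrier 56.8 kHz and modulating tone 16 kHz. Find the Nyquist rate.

AM sidebands sit at fc ± fm = 40.8 kHz and 72.8 kHz.
Highest-frequency component: 72.8 kHz.
Nyquist rate = 2 × 72.8 kHz = 145.6 kHz.

145.6 kHz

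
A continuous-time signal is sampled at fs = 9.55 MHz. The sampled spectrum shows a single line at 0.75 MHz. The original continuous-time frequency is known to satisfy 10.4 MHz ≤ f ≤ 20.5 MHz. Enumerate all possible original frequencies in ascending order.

Frequencies that alias to 0.75 MHz are k·fs ± 0.75 MHz for integer k ≥ 0.
k=0: 0.75 MHz.
k=1: 8.8 MHz, 10.3 MHz.
k=2: 18.35 MHz, 19.85 MHz.
k=3: 27.9 MHz, 29.4 MHz.
Within [10.4 MHz, 20.5 MHz]: 18.35 MHz, 19.85 MHz.

18.35 MHz, 19.85 MHz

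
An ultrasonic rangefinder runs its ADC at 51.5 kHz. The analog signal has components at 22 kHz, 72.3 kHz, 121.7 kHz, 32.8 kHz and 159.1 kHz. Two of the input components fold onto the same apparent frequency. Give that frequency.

18.7 kHz

fs/2 = 25.75 kHz.
22 kHz ≤ fs/2 = 25.75 kHz, passes unchanged.
72.3 kHz mod fs = 20.8 kHz.
20.8 kHz ≤ fs/2 = 25.75 kHz, appears at 20.8 kHz.
121.7 kHz mod fs = 18.7 kHz.
18.7 kHz ≤ fs/2 = 25.75 kHz, appears at 18.7 kHz.
32.8 kHz > fs/2 = 25.75 kHz, folds to fs − 32.8 kHz = 18.7 kHz.
159.1 kHz mod fs = 4.6 kHz.
4.6 kHz ≤ fs/2 = 25.75 kHz, appears at 4.6 kHz.
32.8 kHz and 121.7 kHz both map to 18.7 kHz.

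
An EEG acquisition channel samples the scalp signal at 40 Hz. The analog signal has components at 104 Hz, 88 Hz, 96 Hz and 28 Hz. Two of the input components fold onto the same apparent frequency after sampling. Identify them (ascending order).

fs/2 = 20 Hz.
104 Hz mod fs = 24 Hz.
24 Hz > fs/2 = 20 Hz, folds to fs − 24 Hz = 16 Hz.
88 Hz mod fs = 8 Hz.
8 Hz ≤ fs/2 = 20 Hz, appears at 8 Hz.
96 Hz mod fs = 16 Hz.
16 Hz ≤ fs/2 = 20 Hz, appears at 16 Hz.
28 Hz > fs/2 = 20 Hz, folds to fs − 28 Hz = 12 Hz.
96 Hz and 104 Hz both map to 16 Hz.

96 Hz, 104 Hz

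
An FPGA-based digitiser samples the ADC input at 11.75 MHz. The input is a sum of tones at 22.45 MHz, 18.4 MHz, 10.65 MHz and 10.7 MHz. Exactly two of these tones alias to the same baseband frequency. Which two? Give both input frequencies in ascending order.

fs/2 = 5.875 MHz.
22.45 MHz mod fs = 10.7 MHz.
10.7 MHz > fs/2 = 5.875 MHz, folds to fs − 10.7 MHz = 1.05 MHz.
18.4 MHz mod fs = 6.65 MHz.
6.65 MHz > fs/2 = 5.875 MHz, folds to fs − 6.65 MHz = 5.1 MHz.
10.65 MHz > fs/2 = 5.875 MHz, folds to fs − 10.65 MHz = 1.1 MHz.
10.7 MHz > fs/2 = 5.875 MHz, folds to fs − 10.7 MHz = 1.05 MHz.
10.7 MHz and 22.45 MHz both map to 1.05 MHz.

10.7 MHz, 22.45 MHz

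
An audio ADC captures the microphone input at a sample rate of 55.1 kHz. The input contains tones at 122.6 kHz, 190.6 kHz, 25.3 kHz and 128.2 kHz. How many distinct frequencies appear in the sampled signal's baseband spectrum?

3

fs/2 = 27.55 kHz.
122.6 kHz mod fs = 12.4 kHz.
12.4 kHz ≤ fs/2 = 27.55 kHz, appears at 12.4 kHz.
190.6 kHz mod fs = 25.3 kHz.
25.3 kHz ≤ fs/2 = 27.55 kHz, appears at 25.3 kHz.
25.3 kHz ≤ fs/2 = 27.55 kHz, passes unchanged.
128.2 kHz mod fs = 18 kHz.
18 kHz ≤ fs/2 = 27.55 kHz, appears at 18 kHz.
Distinct values: {12.4 kHz, 18 kHz, 25.3 kHz} → 3.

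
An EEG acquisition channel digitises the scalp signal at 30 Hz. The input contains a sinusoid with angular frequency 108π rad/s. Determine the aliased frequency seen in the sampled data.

6 Hz

ω = 108π rad/s → f = ω/(2π) = 54 Hz.
54 Hz mod fs = 24 Hz.
24 Hz > fs/2 = 15 Hz, folds to fs − 24 Hz = 6 Hz.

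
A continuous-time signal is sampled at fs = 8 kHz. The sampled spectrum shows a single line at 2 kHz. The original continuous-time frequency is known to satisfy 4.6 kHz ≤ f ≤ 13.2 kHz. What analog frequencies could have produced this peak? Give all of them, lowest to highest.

Frequencies that alias to 2 kHz are k·fs ± 2 kHz for integer k ≥ 0.
k=0: 2 kHz.
k=1: 6 kHz, 10 kHz.
k=2: 14 kHz, 18 kHz.
Within [4.6 kHz, 13.2 kHz]: 6 kHz, 10 kHz.

6 kHz, 10 kHz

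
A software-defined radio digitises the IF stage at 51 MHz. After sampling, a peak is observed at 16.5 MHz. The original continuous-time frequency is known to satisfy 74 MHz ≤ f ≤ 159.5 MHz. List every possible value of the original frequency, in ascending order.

85.5 MHz, 118.5 MHz, 136.5 MHz

Frequencies that alias to 16.5 MHz are k·fs ± 16.5 MHz for integer k ≥ 0.
k=0: 16.5 MHz.
k=1: 34.5 MHz, 67.5 MHz.
k=2: 85.5 MHz, 118.5 MHz.
k=3: 136.5 MHz, 169.5 MHz.
k=4: 187.5 MHz, 220.5 MHz.
Within [74 MHz, 159.5 MHz]: 85.5 MHz, 118.5 MHz, 136.5 MHz.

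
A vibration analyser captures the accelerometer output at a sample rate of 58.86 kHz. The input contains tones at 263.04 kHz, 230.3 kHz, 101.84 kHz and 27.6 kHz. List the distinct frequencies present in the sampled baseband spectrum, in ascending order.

fs/2 = 29.43 kHz.
263.04 kHz mod fs = 27.6 kHz.
27.6 kHz ≤ fs/2 = 29.43 kHz, appears at 27.6 kHz.
230.3 kHz mod fs = 53.72 kHz.
53.72 kHz > fs/2 = 29.43 kHz, folds to fs − 53.72 kHz = 5.14 kHz.
101.84 kHz mod fs = 42.98 kHz.
42.98 kHz > fs/2 = 29.43 kHz, folds to fs − 42.98 kHz = 15.88 kHz.
27.6 kHz ≤ fs/2 = 29.43 kHz, passes unchanged.
Distinct values: {5.14 kHz, 15.88 kHz, 27.6 kHz}.

5.14 kHz, 15.88 kHz, 27.6 kHz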